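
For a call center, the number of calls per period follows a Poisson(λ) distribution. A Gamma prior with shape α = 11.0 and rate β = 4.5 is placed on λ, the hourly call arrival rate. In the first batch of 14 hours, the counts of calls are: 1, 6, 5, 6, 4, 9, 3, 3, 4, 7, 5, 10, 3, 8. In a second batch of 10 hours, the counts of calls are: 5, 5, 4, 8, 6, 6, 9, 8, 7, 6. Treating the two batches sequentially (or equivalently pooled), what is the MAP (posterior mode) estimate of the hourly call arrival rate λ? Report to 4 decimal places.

5.1930

With a Gamma(shape α, rate β) prior, the Poisson likelihood is conjugate: the posterior is Gamma(α + ΣXᵢ, β + n).
Batch 1: sum of counts S = 74 over n = 14 hours.
After batch 1: Gamma(α+S, β+n) = Gamma(11.0+74, 4.5+14) = Gamma(85.0, 18.5).
Batch 2: sum of counts S = 64 over n = 10 hours.
After batch 2: Gamma(α+S, β+n) = Gamma(85.0+64, 18.5+10) = Gamma(149.0, 28.5).
Mode of Gamma(α,β) for α≥1 is (α−1)/β = 148.0/28.5 = 5.1930.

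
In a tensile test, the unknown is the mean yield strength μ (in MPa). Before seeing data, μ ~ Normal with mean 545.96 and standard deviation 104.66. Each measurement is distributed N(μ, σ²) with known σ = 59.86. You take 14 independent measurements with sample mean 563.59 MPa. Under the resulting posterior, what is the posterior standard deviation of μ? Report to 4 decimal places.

For Normal data with known variance σ², a Normal(μ₀, σ₀²) prior on μ is conjugate. Posterior precision = 1/σ₀² + n/σ²; posterior mean is the precision-weighted average of μ₀ and x̄.
σ₀² = 104.66² = 10953.7156, σ² = 59.86² = 3583.2196; σ² + n·σ₀² = 3583.2196 + 14·10953.7156 = 156935.238.
Posterior precision = 1/σ₀² + n/σ² = 1/10953.7156 + 14/3583.2196 = (σ² + n·σ₀²)/(σ₀²σ²) = 156935.238/(10953.7156·3583.2196); posterior variance σₙ² = σ₀²σ²/(σ² + n·σ₀²) = 10953.7156·3583.2196/156935.238 = 250.100417.
Posterior SD = √σₙ² = √(10953.7156·3583.2196/156935.238) = 15.8146.

15.8146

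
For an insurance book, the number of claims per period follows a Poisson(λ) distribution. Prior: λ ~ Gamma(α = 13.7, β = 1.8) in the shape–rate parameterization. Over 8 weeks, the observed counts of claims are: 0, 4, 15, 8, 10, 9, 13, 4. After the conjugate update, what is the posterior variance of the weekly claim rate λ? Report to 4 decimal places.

0.7986

With a Gamma(shape α, rate β) prior, the Poisson likelihood is conjugate: the posterior is Gamma(α + ΣXᵢ, β + n).
Sum of counts S = 63 over n = 8 weeks.
Posterior: Gamma(α+S, β+n) = Gamma(13.7+63, 1.8+8) = Gamma(76.7, 9.8).
Var = α/β² = 76.7/9.8² = 0.7986.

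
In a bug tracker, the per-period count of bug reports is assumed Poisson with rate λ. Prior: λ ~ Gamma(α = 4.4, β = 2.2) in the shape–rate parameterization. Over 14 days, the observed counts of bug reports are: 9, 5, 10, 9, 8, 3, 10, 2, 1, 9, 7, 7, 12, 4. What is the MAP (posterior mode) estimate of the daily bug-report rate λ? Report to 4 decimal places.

With a Gamma(shape α, rate β) prior, the Poisson likelihood is conjugate: the posterior is Gamma(α + ΣXᵢ, β + n).
Sum of counts S = 96 over n = 14 days.
Posterior: Gamma(α+S, β+n) = Gamma(4.4+96, 2.2+14) = Gamma(100.4, 16.2).
Mode of Gamma(α,β) for α≥1 is (α−1)/β = 99.4/16.2 = 6.1358.

6.1358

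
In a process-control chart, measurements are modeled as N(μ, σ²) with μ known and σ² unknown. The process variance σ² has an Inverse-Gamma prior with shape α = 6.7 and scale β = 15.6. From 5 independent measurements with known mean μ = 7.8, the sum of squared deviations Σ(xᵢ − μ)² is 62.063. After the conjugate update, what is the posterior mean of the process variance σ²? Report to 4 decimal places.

5.6868

With known mean μ and an Inverse-Gamma(α, β) prior on σ², the Normal likelihood is conjugate: posterior is Inv-Gamma(α + n/2, β + Σ(xᵢ−μ)²/2).
Posterior: Inv-Gamma(6.7 + 5/2, 15.6 + 62.063/2) = Inv-Gamma(9.20, 46.6315).
E[σ²|data] = β/(α−1) = 46.6315/8.20 = 5.6868.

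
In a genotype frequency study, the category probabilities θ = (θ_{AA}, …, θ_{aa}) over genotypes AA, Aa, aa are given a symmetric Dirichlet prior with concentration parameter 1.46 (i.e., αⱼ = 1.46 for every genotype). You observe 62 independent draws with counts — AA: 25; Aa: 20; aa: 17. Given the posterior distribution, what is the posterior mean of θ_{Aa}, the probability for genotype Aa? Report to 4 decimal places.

0.3233

The Dirichlet prior is conjugate to the Multinomial likelihood: each posterior αⱼ = prior αⱼ + observed count nⱼ.
Posterior concentration: (26.46, 21.46, 18.46), total = 66.38.
E[θ_{Aa}|data] = α_{Aa}/Σα = 21.46/66.38 = 0.3233.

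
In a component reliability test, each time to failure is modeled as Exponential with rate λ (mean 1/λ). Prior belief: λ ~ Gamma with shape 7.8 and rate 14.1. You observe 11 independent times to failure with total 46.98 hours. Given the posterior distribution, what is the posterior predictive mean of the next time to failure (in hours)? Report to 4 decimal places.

With a Gamma(shape α, rate β) prior on the exponential rate λ, the posterior after n observations with total T = Σxᵢ is Gamma(α+n, β+T).
Posterior: Gamma(7.8+11, 14.1+46.98) = Gamma(18.8, 61.08).
The predictive distribution for the next observation is Lomax; its mean is β/(α−1) = 61.08/17.8 = 3.4315.

3.4315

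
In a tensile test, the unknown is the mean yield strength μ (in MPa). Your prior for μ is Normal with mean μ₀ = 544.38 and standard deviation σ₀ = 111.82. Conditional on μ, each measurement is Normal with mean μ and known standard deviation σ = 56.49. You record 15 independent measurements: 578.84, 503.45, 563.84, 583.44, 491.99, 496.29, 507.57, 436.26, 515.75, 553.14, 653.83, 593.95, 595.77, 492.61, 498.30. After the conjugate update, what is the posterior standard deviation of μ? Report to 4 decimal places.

14.4631

For Normal data with known variance σ², a Normal(μ₀, σ₀²) prior on μ is conjugate. Posterior precision = 1/σ₀² + n/σ²; posterior mean is the precision-weighted average of μ₀ and x̄.
σ₀² = 111.82² = 12503.7124, σ² = 56.49² = 3191.1201; σ² + n·σ₀² = 3191.1201 + 15·12503.7124 = 190746.8061.
Posterior precision = 1/σ₀² + n/σ² = 1/12503.7124 + 15/3191.1201 = (σ² + n·σ₀²)/(σ₀²σ²) = 190746.8061/(12503.7124·3191.1201); posterior variance σₙ² = σ₀²σ²/(σ² + n·σ₀²) = 12503.7124·3191.1201/190746.8061 = 209.182260.
Posterior SD = √σₙ² = √(12503.7124·3191.1201/190746.8061) = 14.4631.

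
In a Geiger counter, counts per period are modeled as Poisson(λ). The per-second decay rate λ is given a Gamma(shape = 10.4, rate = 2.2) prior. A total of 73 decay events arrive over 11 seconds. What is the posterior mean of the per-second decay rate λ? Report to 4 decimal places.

With a Gamma(shape α, rate β) prior, the Poisson likelihood is conjugate: the posterior is Gamma(α + ΣXᵢ, β + n).
Posterior: Gamma(α+S, β+n) = Gamma(10.4+73, 2.2+11) = Gamma(83.4, 13.2).
Posterior mean = α/β = 83.4/13.2 = 6.3182.

6.3182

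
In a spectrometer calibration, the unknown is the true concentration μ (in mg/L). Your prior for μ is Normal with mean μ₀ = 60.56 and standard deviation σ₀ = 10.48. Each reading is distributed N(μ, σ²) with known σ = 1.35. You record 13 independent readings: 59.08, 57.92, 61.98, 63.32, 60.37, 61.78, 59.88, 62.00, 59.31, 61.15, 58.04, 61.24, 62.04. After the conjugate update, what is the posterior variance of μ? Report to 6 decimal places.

0.140014

For Normal data with known variance σ², a Normal(μ₀, σ₀²) prior on μ is conjugate. Posterior precision = 1/σ₀² + n/σ²; posterior mean is the precision-weighted average of μ₀ and x̄.
σ₀² = 10.48² = 109.8304, σ² = 1.35² = 1.8225; σ² + n·σ₀² = 1.8225 + 13·109.8304 = 1429.6177.
Posterior precision = 1/σ₀² + n/σ² = 1/109.8304 + 13/1.8225 = (σ² + n·σ₀²)/(σ₀²σ²) = 1429.6177/(109.8304·1.8225); posterior variance σₙ² = σ₀²σ²/(σ² + n·σ₀²) = 109.8304·1.8225/1429.6177 = 0.140014.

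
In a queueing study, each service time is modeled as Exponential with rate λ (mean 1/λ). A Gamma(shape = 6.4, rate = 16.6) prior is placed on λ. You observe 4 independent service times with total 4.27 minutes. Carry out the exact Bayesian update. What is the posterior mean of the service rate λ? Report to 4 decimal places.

With a Gamma(shape α, rate β) prior on the exponential rate λ, the posterior after n observations with total T = Σxᵢ is Gamma(α+n, β+T).
Posterior: Gamma(6.4+4, 16.6+4.27) = Gamma(10.4, 20.87).
Posterior mean of λ = α/β = 10.4/20.87 = 0.4983.

0.4983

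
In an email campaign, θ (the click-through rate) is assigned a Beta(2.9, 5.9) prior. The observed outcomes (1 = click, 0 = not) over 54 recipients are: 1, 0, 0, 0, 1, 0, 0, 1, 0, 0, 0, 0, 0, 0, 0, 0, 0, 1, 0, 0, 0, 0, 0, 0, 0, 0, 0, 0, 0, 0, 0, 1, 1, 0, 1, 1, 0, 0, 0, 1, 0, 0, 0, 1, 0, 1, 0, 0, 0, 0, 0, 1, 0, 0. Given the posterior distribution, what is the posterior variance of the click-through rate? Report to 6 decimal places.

0.002836

The Beta prior is conjugate to a Binomial/Bernoulli likelihood; the update adds successes to α and failures to β.
Posterior: Beta(α+k, β+n−k) = Beta(2.9+12, 5.9+42) = Beta(14.9, 47.9).
Var = αβ/((α+β)²(α+β+1)) = 14.9·47.9/(62.8²·63.8) = 0.002836.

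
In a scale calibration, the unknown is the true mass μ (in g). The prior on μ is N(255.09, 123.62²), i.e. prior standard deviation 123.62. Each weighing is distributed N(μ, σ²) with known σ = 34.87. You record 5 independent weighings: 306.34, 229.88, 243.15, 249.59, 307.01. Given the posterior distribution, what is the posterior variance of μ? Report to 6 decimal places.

239.374181

For Normal data with known variance σ², a Normal(μ₀, σ₀²) prior on μ is conjugate. Posterior precision = 1/σ₀² + n/σ²; posterior mean is the precision-weighted average of μ₀ and x̄.
σ₀² = 123.62² = 15281.9044, σ² = 34.87² = 1215.9169; σ² + n·σ₀² = 1215.9169 + 5·15281.9044 = 77625.4389.
Posterior precision = 1/σ₀² + n/σ² = 1/15281.9044 + 5/1215.9169 = (σ² + n·σ₀²)/(σ₀²σ²) = 77625.4389/(15281.9044·1215.9169); posterior variance σₙ² = σ₀²σ²/(σ² + n·σ₀²) = 15281.9044·1215.9169/77625.4389 = 239.374181.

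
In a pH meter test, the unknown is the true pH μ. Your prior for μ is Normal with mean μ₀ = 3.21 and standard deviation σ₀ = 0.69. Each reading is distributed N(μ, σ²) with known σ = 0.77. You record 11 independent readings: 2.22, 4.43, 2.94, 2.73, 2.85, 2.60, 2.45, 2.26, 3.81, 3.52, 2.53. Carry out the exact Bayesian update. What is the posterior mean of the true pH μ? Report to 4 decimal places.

2.9675

For Normal data with known variance σ², a Normal(μ₀, σ₀²) prior on μ is conjugate. Posterior precision = 1/σ₀² + n/σ²; posterior mean is the precision-weighted average of μ₀ and x̄.
Σxᵢ = 2.22 + 4.43 + 2.94 + 2.73 + 2.85 + 2.60 + 2.45 + 2.26 + 3.81 + 3.52 + 2.53 = 32.34, so n·x̄ = 32.34.
σ₀² = 0.69² = 0.4761, σ² = 0.77² = 0.5929; σ² + n·σ₀² = 0.5929 + 11·0.4761 = 5.83.
Posterior mean = (μ₀/σ₀² + n·x̄/σ²)/(1/σ₀² + n/σ²) = (σ²·μ₀ + σ₀²·n·x̄)/(σ² + n·σ₀²) = (0.5929·3.21 + 0.4761·32.34)/5.83 = 17.300283/5.83 = 2.9675.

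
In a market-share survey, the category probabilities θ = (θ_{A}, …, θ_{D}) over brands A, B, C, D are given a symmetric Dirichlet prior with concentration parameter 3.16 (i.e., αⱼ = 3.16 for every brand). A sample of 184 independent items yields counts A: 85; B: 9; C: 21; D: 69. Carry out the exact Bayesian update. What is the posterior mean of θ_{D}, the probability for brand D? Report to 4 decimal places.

0.3670

The Dirichlet prior is conjugate to the Multinomial likelihood: each posterior αⱼ = prior αⱼ + observed count nⱼ.
Posterior concentration: (88.16, 12.16, 24.16, 72.16), total = 196.64.
E[θ_{D}|data] = α_{D}/Σα = 72.16/196.64 = 0.3670.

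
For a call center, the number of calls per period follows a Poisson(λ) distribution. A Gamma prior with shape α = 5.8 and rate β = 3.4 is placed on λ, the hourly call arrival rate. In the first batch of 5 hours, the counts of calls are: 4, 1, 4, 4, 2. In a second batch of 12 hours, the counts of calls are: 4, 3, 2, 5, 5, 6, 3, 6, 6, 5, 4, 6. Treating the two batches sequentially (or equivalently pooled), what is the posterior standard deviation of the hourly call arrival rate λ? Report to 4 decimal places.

0.4268

With a Gamma(shape α, rate β) prior, the Poisson likelihood is conjugate: the posterior is Gamma(α + ΣXᵢ, β + n).
Batch 1: sum of counts S = 15 over n = 5 hours.
After batch 1: Gamma(α+S, β+n) = Gamma(5.8+15, 3.4+5) = Gamma(20.8, 8.4).
Batch 2: sum of counts S = 55 over n = 12 hours.
After batch 2: Gamma(α+S, β+n) = Gamma(20.8+55, 8.4+12) = Gamma(75.8, 20.4).
SD = √α/β = √75.8/20.4 = 0.4268.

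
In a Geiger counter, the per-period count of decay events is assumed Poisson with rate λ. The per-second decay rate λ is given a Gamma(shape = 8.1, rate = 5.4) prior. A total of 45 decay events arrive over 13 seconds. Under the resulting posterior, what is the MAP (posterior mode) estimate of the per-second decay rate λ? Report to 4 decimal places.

2.8315

With a Gamma(shape α, rate β) prior, the Poisson likelihood is conjugate: the posterior is Gamma(α + ΣXᵢ, β + n).
Posterior: Gamma(α+S, β+n) = Gamma(8.1+45, 5.4+13) = Gamma(53.1, 18.4).
Mode of Gamma(α,β) for α≥1 is (α−1)/β = 52.1/18.4 = 2.8315.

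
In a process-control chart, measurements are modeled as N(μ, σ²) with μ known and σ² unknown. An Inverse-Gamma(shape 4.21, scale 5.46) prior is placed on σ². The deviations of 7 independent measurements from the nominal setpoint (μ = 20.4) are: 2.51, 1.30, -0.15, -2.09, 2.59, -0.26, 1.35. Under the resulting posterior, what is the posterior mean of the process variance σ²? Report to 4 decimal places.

2.3770

With known mean μ and an Inverse-Gamma(α, β) prior on σ², the Normal likelihood is conjugate: posterior is Inv-Gamma(α + n/2, β + Σ(xᵢ−μ)²/2).
Σ(xᵢ−μ)² = (2.51)² + (1.30)² + (-0.15)² + (-2.09)² + (2.59)² + (-0.26)² + (1.35)² = 20.9789.
Posterior: Inv-Gamma(4.21 + 7/2, 5.46 + 20.9789/2) = Inv-Gamma(7.71, 15.94945).
E[σ²|data] = β/(α−1) = 15.94945/6.71 = 2.3770.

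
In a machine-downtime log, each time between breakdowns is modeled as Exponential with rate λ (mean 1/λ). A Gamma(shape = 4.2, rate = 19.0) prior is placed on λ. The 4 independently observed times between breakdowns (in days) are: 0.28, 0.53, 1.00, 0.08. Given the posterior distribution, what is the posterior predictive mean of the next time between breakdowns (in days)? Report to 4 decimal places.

2.9014

With a Gamma(shape α, rate β) prior on the exponential rate λ, the posterior after n observations with total T = Σxᵢ is Gamma(α+n, β+T).
Sum of observations T = 1.89 days; n = 4.
Posterior: Gamma(4.2+4, 19.0+1.89) = Gamma(8.2, 20.89).
The predictive distribution for the next observation is Lomax; its mean is β/(α−1) = 20.89/7.2 = 2.9014.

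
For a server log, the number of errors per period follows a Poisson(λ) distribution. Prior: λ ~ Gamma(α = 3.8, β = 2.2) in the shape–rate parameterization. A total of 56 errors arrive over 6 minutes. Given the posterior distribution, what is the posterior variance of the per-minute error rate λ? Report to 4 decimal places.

With a Gamma(shape α, rate β) prior, the Poisson likelihood is conjugate: the posterior is Gamma(α + ΣXᵢ, β + n).
Posterior: Gamma(α+S, β+n) = Gamma(3.8+56, 2.2+6) = Gamma(59.8, 8.2).
Var = α/β² = 59.8/8.2² = 0.8894.

0.8894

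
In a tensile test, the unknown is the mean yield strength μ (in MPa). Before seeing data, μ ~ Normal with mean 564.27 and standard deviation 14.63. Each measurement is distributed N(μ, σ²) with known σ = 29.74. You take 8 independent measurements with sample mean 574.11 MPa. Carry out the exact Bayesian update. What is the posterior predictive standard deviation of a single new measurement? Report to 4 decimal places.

For Normal data with known variance σ², a Normal(μ₀, σ₀²) prior on μ is conjugate. Posterior precision = 1/σ₀² + n/σ²; posterior mean is the precision-weighted average of μ₀ and x̄.
σ₀² = 14.63² = 214.0369, σ² = 29.74² = 884.4676; σ² + n·σ₀² = 884.4676 + 8·214.0369 = 2596.7628.
Posterior precision = 1/σ₀² + n/σ² = 1/214.0369 + 8/884.4676 = (σ² + n·σ₀²)/(σ₀²σ²) = 2596.7628/(214.0369·884.4676); posterior variance σₙ² = σ₀²σ²/(σ² + n·σ₀²) = 214.0369·884.4676/2596.7628 = 72.901808.
Predictive variance for one new observation = σₙ² + σ² = 214.0369·884.4676/2596.7628 + 884.4676 = σ²·(σ₀² + 2596.7628)/2596.7628 = 884.4676·2810.7997/2596.7628 = 957.369408; SD = √(884.4676·2810.7997/2596.7628) = 30.9414.

30.9414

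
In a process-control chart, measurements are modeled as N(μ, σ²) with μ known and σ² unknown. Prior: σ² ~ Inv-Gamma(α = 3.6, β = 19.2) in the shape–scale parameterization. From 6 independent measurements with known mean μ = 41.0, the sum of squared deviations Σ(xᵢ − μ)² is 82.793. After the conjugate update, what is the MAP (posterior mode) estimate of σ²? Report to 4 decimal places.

7.9732

With known mean μ and an Inverse-Gamma(α, β) prior on σ², the Normal likelihood is conjugate: posterior is Inv-Gamma(α + n/2, β + Σ(xᵢ−μ)²/2).
Posterior: Inv-Gamma(3.6 + 6/2, 19.2 + 82.793/2) = Inv-Gamma(6.60, 60.5965).
Mode = β/(α+1) = 60.5965/7.60 = 7.9732.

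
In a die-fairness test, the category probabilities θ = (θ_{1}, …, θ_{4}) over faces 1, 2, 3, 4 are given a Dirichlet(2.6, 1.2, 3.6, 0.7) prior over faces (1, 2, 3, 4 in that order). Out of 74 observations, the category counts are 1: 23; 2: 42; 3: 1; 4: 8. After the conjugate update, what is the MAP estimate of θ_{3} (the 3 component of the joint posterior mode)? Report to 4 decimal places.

0.0461

The Dirichlet prior is conjugate to the Multinomial likelihood: each posterior αⱼ = prior αⱼ + observed count nⱼ.
Posterior concentration: (25.6, 43.2, 4.6, 8.7), total = 82.1.
Joint mode component: (α_{3}−1)/(Σα−K) = 3.6/78.1 = 0.0461.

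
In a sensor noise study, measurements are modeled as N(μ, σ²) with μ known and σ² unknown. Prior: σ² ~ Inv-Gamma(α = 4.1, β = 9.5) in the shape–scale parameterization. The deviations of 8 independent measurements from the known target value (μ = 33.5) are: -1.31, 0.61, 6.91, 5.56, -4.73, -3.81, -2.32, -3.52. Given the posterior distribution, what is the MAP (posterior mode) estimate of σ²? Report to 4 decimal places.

With known mean μ and an Inverse-Gamma(α, β) prior on σ², the Normal likelihood is conjugate: posterior is Inv-Gamma(α + n/2, β + Σ(xᵢ−μ)²/2).
Σ(xᵢ−μ)² = (-1.31)² + (0.61)² + (6.91)² + (5.56)² + (-4.73)² + (-3.81)² + (-2.32)² + (-3.52)² = 135.4117.
Posterior: Inv-Gamma(4.1 + 8/2, 9.5 + 135.4117/2) = Inv-Gamma(8.10, 77.20585).
Mode = β/(α+1) = 77.20585/9.10 = 8.4842.

8.4842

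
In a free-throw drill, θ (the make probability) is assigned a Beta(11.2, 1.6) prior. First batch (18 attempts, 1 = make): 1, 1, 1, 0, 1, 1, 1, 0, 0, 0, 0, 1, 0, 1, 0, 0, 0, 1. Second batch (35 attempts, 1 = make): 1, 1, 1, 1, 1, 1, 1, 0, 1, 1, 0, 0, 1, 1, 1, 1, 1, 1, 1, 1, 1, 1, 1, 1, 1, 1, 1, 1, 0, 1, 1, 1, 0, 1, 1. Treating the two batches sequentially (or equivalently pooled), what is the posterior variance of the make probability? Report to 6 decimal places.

The Beta prior is conjugate to a Binomial/Bernoulli likelihood; the update adds successes to α and failures to β.
After batch 1: Beta(11.2+9, 1.6+9) = Beta(20.2, 10.6).
After batch 2: Beta(20.2+30, 10.6+5) = Beta(50.2, 15.6).
Var = αβ/((α+β)²(α+β+1)) = 50.2·15.6/(65.8²·66.8) = 0.002708.

0.002708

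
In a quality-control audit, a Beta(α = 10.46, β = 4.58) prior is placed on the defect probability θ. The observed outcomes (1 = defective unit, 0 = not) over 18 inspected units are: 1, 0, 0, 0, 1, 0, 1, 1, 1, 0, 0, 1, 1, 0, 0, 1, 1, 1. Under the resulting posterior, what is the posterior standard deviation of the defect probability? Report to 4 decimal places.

0.0832

The Beta prior is conjugate to a Binomial/Bernoulli likelihood; the update adds successes to α and failures to β.
Posterior: Beta(α+k, β+n−k) = Beta(10.46+10, 4.58+8) = Beta(20.46, 12.58).
Var = αβ/((α+β)²(α+β+1)) = 20.46·12.58/(33.04²·34.04) = 0.00692654; SD = √0.00692654 = 0.0832.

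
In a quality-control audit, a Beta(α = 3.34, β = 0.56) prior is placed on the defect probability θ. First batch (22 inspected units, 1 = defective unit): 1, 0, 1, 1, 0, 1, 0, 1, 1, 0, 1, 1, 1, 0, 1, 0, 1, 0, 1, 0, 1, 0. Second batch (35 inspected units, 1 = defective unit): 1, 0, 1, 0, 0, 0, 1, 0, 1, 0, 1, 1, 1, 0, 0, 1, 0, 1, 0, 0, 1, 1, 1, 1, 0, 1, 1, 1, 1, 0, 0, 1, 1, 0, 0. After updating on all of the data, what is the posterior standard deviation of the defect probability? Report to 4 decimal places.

0.0627

The Beta prior is conjugate to a Binomial/Bernoulli likelihood; the update adds successes to α and failures to β.
After batch 1: Beta(3.34+13, 0.56+9) = Beta(16.34, 9.56).
After batch 2: Beta(16.34+19, 9.56+16) = Beta(35.34, 25.56).
Var = αβ/((α+β)²(α+β+1)) = 35.34·25.56/(60.90²·61.90) = 0.00393461; SD = √0.00393461 = 0.0627.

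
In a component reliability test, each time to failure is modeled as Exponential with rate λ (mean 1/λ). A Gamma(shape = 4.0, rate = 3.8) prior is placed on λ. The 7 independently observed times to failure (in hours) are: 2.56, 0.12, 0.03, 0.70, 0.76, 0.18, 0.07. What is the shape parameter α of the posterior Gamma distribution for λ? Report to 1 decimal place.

With a Gamma(shape α, rate β) prior on the exponential rate λ, the posterior after n observations with total T = Σxᵢ is Gamma(α+n, β+T).
Sum of observations T = 4.42 hours; n = 7.
Posterior: Gamma(4.0+7, 3.8+4.42) = Gamma(11.0, 8.22).
Posterior α = 11.0.

11.0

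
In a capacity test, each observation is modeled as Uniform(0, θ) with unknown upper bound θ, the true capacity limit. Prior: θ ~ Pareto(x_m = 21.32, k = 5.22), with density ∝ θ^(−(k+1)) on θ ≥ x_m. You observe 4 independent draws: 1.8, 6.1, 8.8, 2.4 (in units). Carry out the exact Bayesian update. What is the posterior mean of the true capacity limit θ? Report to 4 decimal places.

A Pareto(scale x_m, shape k) prior on the upper bound θ of Uniform(0, θ) is conjugate: posterior is Pareto(max(x_m, max xᵢ), k + n).
Sample maximum = 8.8; prior scale x_m = 21.32 → posterior scale = max = 21.32.
Posterior shape = 5.22 + 4 = 9.22.
E[θ|data] = k·x_m/(k−1) = 9.22·21.32/8.22 = 23.9137.

23.9137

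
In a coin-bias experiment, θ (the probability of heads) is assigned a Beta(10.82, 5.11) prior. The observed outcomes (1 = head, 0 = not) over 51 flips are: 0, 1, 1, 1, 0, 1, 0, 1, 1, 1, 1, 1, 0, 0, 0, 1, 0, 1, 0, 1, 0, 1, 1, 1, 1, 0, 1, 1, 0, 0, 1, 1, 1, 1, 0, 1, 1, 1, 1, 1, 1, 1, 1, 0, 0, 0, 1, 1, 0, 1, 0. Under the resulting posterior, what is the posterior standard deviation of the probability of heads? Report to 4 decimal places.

0.0577

The Beta prior is conjugate to a Binomial/Bernoulli likelihood; the update adds successes to α and failures to β.
Posterior: Beta(α+k, β+n−k) = Beta(10.82+33, 5.11+18) = Beta(43.82, 23.11).
Var = αβ/((α+β)²(α+β+1)) = 43.82·23.11/(66.93²·67.93) = 0.00332789; SD = √0.00332789 = 0.0577.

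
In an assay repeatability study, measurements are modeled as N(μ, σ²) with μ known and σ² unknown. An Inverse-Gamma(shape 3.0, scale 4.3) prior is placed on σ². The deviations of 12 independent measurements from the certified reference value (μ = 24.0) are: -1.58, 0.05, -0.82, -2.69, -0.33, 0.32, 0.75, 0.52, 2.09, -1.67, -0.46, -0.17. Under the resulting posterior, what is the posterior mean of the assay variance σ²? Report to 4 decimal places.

With known mean μ and an Inverse-Gamma(α, β) prior on σ², the Normal likelihood is conjugate: posterior is Inv-Gamma(α + n/2, β + Σ(xᵢ−μ)²/2).
Σ(xᵢ−μ)² = (-1.58)² + (0.05)² + (-0.82)² + (-2.69)² + (-0.33)² + (0.32)² + (0.75)² + (0.52)² + (2.09)² + (-1.67)² + (-0.46)² + (-0.17)² = 18.8491.
Posterior: Inv-Gamma(3.0 + 12/2, 4.3 + 18.8491/2) = Inv-Gamma(9.00, 13.72455).
E[σ²|data] = β/(α−1) = 13.72455/8.00 = 1.7156.

1.7156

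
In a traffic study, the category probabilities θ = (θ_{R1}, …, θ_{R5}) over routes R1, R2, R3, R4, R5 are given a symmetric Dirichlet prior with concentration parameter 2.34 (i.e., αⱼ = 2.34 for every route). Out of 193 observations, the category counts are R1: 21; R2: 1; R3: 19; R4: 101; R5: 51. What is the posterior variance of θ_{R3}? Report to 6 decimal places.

0.000454

The Dirichlet prior is conjugate to the Multinomial likelihood: each posterior αⱼ = prior αⱼ + observed count nⱼ.
Posterior concentration: (23.34, 3.34, 21.34, 103.34, 53.34), total = 204.70.
Var[θ_j] = α_j(Σα−α_j)/((Σα)²(Σα+1)) = 21.34·183.36/(204.70²·205.70) = 0.000454.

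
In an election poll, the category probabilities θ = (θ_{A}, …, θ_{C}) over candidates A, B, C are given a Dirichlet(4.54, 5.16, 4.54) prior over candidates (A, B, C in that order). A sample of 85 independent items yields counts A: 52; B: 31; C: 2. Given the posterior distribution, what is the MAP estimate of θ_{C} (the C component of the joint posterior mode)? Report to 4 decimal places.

0.0576

The Dirichlet prior is conjugate to the Multinomial likelihood: each posterior αⱼ = prior αⱼ + observed count nⱼ.
Posterior concentration: (56.54, 36.16, 6.54), total = 99.24.
Joint mode component: (α_{C}−1)/(Σα−K) = 5.54/96.24 = 0.0576.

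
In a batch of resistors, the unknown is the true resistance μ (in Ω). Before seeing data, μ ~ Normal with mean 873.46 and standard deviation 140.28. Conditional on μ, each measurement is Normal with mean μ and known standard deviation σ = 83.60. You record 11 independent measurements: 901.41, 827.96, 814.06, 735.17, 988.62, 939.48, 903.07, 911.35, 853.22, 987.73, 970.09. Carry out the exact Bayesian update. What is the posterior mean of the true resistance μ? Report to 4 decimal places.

For Normal data with known variance σ², a Normal(μ₀, σ₀²) prior on μ is conjugate. Posterior precision = 1/σ₀² + n/σ²; posterior mean is the precision-weighted average of μ₀ and x̄.
Σxᵢ = 901.41 + 827.96 + 814.06 + 735.17 + 988.62 + 939.48 + 903.07 + 911.35 + 853.22 + 987.73 + 970.09 = 9832.16, so n·x̄ = 9832.16.
σ₀² = 140.28² = 19678.4784, σ² = 83.60² = 6988.96; σ² + n·σ₀² = 6988.96 + 11·19678.4784 = 223452.2224.
Posterior mean = (μ₀/σ₀² + n·x̄/σ²)/(1/σ₀² + n/σ²) = (σ²·μ₀ + σ₀²·n·x̄)/(σ² + n·σ₀²) = (6988.96·873.46 + 19678.4784·9832.16)/223452.2224 = 199586525.186944/223452.2224 = 893.1955.

893.1955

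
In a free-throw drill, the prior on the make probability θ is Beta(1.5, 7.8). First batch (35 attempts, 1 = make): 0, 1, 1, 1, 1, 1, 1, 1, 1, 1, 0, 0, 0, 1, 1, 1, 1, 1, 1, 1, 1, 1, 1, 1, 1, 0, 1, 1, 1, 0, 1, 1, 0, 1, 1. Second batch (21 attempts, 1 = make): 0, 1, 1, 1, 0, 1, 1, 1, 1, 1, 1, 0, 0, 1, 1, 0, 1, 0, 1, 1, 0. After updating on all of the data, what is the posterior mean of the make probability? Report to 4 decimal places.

0.6662

The Beta prior is conjugate to a Binomial/Bernoulli likelihood; the update adds successes to α and failures to β.
After batch 1: Beta(1.5+28, 7.8+7) = Beta(29.5, 14.8).
After batch 2: Beta(29.5+14, 14.8+7) = Beta(43.5, 21.8).
Posterior mean = α/(α+β) = 43.5/65.3 = 0.6662.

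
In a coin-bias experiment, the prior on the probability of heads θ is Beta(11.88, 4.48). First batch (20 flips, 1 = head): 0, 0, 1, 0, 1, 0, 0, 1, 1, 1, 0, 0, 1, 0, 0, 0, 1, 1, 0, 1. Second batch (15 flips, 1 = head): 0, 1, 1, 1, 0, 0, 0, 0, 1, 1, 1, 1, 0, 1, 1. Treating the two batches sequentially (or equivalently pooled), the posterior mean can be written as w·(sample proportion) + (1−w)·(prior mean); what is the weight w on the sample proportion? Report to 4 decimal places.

The Beta prior is conjugate to a Binomial/Bernoulli likelihood; the update adds successes to α and failures to β.
Total number of flips: n = 20 + 15 = 35.
Posterior mean = (α₀+k)/(α₀+β₀+n) = [n/(α₀+β₀+n)]·(k/n) + [(α₀+β₀)/(α₀+β₀+n)]·α₀/(α₀+β₀), so only n and the prior enter the weight.
The weight on the data is w = n/(α₀+β₀+n) = 35/(11.88+4.48+35) = 35/51.36 = 0.6815.

0.6815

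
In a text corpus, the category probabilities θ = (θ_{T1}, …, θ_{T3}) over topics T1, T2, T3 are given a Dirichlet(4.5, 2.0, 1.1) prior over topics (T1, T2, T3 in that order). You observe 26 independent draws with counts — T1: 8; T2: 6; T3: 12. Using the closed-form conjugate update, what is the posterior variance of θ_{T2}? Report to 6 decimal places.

0.005243

The Dirichlet prior is conjugate to the Multinomial likelihood: each posterior αⱼ = prior αⱼ + observed count nⱼ.
Posterior concentration: (12.5, 8.0, 13.1), total = 33.6.
Var[θ_j] = α_j(Σα−α_j)/((Σα)²(Σα+1)) = 8.0·25.6/(33.6²·34.6) = 0.005243.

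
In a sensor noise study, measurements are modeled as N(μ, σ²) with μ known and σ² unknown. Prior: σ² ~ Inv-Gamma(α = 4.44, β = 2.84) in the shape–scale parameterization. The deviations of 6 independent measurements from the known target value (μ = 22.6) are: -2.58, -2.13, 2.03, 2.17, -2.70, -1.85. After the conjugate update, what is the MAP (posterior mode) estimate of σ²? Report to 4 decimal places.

With known mean μ and an Inverse-Gamma(α, β) prior on σ², the Normal likelihood is conjugate: posterior is Inv-Gamma(α + n/2, β + Σ(xᵢ−μ)²/2).
Σ(xᵢ−μ)² = (-2.58)² + (-2.13)² + (2.03)² + (2.17)² + (-2.70)² + (-1.85)² = 30.7356.
Posterior: Inv-Gamma(4.44 + 6/2, 2.84 + 30.7356/2) = Inv-Gamma(7.44, 18.20780).
Mode = β/(α+1) = 18.20780/8.44 = 2.1573.

2.1573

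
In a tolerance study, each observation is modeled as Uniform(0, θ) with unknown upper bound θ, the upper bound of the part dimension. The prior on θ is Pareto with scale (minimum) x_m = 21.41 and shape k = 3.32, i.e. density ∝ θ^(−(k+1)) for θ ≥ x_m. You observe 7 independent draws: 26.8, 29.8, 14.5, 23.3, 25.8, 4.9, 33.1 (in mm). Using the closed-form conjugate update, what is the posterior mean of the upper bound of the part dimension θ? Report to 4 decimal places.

A Pareto(scale x_m, shape k) prior on the upper bound θ of Uniform(0, θ) is conjugate: posterior is Pareto(max(x_m, max xᵢ), k + n).
Sample maximum = 33.1; prior scale x_m = 21.41 → posterior scale = max = 33.10.
Posterior shape = 3.32 + 7 = 10.32.
E[θ|data] = k·x_m/(k−1) = 10.32·33.10/9.32 = 36.6515.

36.6515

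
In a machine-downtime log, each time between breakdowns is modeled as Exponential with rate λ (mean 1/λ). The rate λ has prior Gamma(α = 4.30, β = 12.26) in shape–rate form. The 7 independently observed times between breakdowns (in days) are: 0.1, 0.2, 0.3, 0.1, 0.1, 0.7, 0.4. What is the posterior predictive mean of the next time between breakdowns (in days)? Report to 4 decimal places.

1.3748

With a Gamma(shape α, rate β) prior on the exponential rate λ, the posterior after n observations with total T = Σxᵢ is Gamma(α+n, β+T).
Sum of observations T = 1.9 days; n = 7.
Posterior: Gamma(4.30+7, 12.26+1.9) = Gamma(11.30, 14.16).
The predictive distribution for the next observation is Lomax; its mean is β/(α−1) = 14.16/10.30 = 1.3748.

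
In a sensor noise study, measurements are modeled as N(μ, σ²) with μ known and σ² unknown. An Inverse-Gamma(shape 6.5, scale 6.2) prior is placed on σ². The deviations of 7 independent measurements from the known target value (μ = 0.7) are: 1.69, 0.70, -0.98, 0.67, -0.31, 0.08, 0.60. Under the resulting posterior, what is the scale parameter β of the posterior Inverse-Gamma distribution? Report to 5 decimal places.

8.80895

With known mean μ and an Inverse-Gamma(α, β) prior on σ², the Normal likelihood is conjugate: posterior is Inv-Gamma(α + n/2, β + Σ(xᵢ−μ)²/2).
Σ(xᵢ−μ)² = (1.69)² + (0.70)² + (-0.98)² + (0.67)² + (-0.31)² + (0.08)² + (0.60)² = 5.2179.
Posterior: Inv-Gamma(6.5 + 7/2, 6.2 + 5.2179/2) = Inv-Gamma(10.00, 8.80895).
Posterior β = 8.80895.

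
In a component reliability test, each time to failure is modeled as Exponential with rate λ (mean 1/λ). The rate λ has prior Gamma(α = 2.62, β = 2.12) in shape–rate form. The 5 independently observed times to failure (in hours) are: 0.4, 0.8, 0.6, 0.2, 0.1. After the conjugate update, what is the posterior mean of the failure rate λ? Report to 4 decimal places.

1.8057

With a Gamma(shape α, rate β) prior on the exponential rate λ, the posterior after n observations with total T = Σxᵢ is Gamma(α+n, β+T).
Sum of observations T = 2.1 hours; n = 5.
Posterior: Gamma(2.62+5, 2.12+2.1) = Gamma(7.62, 4.22).
Posterior mean of λ = α/β = 7.62/4.22 = 1.8057.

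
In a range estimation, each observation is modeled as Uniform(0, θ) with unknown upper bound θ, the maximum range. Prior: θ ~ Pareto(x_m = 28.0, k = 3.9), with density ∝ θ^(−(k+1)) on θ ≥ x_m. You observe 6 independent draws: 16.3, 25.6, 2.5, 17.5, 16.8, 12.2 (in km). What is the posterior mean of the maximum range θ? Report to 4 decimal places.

A Pareto(scale x_m, shape k) prior on the upper bound θ of Uniform(0, θ) is conjugate: posterior is Pareto(max(x_m, max xᵢ), k + n).
Sample maximum = 25.6; prior scale x_m = 28.0 → posterior scale = max = 28.0.
Posterior shape = 3.9 + 6 = 9.9.
E[θ|data] = k·x_m/(k−1) = 9.9·28.0/8.9 = 31.1461.

31.1461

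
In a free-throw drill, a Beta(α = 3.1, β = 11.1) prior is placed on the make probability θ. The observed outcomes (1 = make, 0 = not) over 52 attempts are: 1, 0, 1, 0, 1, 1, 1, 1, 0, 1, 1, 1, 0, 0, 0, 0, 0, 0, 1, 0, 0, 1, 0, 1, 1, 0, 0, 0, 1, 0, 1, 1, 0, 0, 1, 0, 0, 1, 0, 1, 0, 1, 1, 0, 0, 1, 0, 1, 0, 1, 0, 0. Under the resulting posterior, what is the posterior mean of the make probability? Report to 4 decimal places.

0.4094

The Beta prior is conjugate to a Binomial/Bernoulli likelihood; the update adds successes to α and failures to β.
Posterior: Beta(α+k, β+n−k) = Beta(3.1+24, 11.1+28) = Beta(27.1, 39.1).
Posterior mean = α/(α+β) = 27.1/66.2 = 0.4094.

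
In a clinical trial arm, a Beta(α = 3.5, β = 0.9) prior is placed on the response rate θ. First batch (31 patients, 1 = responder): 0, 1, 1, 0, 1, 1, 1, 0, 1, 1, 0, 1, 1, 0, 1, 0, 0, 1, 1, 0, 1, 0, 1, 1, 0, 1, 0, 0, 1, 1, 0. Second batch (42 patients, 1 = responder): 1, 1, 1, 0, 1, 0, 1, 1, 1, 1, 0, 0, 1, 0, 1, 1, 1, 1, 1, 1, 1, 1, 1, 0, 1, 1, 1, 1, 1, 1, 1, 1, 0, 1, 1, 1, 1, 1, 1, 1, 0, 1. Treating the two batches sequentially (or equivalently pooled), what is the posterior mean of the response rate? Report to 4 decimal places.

0.7171

The Beta prior is conjugate to a Binomial/Bernoulli likelihood; the update adds successes to α and failures to β.
After batch 1: Beta(3.5+18, 0.9+13) = Beta(21.5, 13.9).
After batch 2: Beta(21.5+34, 13.9+8) = Beta(55.5, 21.9).
Posterior mean = α/(α+β) = 55.5/77.4 = 0.7171.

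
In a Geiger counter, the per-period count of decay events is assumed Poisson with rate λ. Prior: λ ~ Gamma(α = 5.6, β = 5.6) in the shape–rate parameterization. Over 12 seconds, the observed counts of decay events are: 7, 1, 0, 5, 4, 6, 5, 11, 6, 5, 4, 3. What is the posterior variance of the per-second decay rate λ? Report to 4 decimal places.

0.2021

With a Gamma(shape α, rate β) prior, the Poisson likelihood is conjugate: the posterior is Gamma(α + ΣXᵢ, β + n).
Sum of counts S = 57 over n = 12 seconds.
Posterior: Gamma(α+S, β+n) = Gamma(5.6+57, 5.6+12) = Gamma(62.6, 17.6).
Var = α/β² = 62.6/17.6² = 0.2021.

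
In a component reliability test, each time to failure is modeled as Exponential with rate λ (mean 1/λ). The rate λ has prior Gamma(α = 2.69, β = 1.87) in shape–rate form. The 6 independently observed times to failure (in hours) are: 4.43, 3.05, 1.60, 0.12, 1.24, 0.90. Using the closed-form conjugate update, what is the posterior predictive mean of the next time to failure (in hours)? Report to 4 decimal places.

1.7178

With a Gamma(shape α, rate β) prior on the exponential rate λ, the posterior after n observations with total T = Σxᵢ is Gamma(α+n, β+T).
Sum of observations T = 11.34 hours; n = 6.
Posterior: Gamma(2.69+6, 1.87+11.34) = Gamma(8.69, 13.21).
The predictive distribution for the next observation is Lomax; its mean is β/(α−1) = 13.21/7.69 = 1.7178.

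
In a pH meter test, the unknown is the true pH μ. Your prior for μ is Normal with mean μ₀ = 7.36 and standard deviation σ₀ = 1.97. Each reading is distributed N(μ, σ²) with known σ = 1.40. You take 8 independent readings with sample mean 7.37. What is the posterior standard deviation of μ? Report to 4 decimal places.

For Normal data with known variance σ², a Normal(μ₀, σ₀²) prior on μ is conjugate. Posterior precision = 1/σ₀² + n/σ²; posterior mean is the precision-weighted average of μ₀ and x̄.
σ₀² = 1.97² = 3.8809, σ² = 1.40² = 1.96; σ² + n·σ₀² = 1.96 + 8·3.8809 = 33.0072.
Posterior precision = 1/σ₀² + n/σ² = 1/3.8809 + 8/1.96 = (σ² + n·σ₀²)/(σ₀²σ²) = 33.0072/(3.8809·1.96); posterior variance σₙ² = σ₀²σ²/(σ² + n·σ₀²) = 3.8809·1.96/33.0072 = 0.230452.
Posterior SD = √σₙ² = √(3.8809·1.96/33.0072) = 0.4801.

0.4801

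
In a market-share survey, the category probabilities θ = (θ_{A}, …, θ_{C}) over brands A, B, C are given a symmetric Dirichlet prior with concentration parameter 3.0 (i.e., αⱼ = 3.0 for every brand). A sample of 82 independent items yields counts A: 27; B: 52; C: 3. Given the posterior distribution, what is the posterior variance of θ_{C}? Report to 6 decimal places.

The Dirichlet prior is conjugate to the Multinomial likelihood: each posterior αⱼ = prior αⱼ + observed count nⱼ.
Posterior concentration: (30.0, 55.0, 6.0), total = 91.0.
Var[θ_j] = α_j(Σα−α_j)/((Σα)²(Σα+1)) = 6.0·85.0/(91.0²·92.0) = 0.000669.

0.000669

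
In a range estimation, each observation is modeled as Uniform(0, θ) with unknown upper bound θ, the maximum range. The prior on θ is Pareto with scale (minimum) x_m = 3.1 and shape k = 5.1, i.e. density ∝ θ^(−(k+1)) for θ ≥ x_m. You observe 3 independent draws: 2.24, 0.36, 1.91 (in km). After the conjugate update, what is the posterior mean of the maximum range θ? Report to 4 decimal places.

3.5366

A Pareto(scale x_m, shape k) prior on the upper bound θ of Uniform(0, θ) is conjugate: posterior is Pareto(max(x_m, max xᵢ), k + n).
Sample maximum = 2.24; prior scale x_m = 3.1 → posterior scale = max = 3.10.
Posterior shape = 5.1 + 3 = 8.1.
E[θ|data] = k·x_m/(k−1) = 8.1·3.10/7.1 = 3.5366.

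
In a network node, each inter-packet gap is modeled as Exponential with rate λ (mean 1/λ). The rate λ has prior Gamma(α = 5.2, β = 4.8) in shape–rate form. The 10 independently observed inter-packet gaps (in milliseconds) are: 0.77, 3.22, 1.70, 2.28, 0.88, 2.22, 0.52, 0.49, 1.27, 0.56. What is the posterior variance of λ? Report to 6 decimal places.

With a Gamma(shape α, rate β) prior on the exponential rate λ, the posterior after n observations with total T = Σxᵢ is Gamma(α+n, β+T).
Sum of observations T = 13.91 milliseconds; n = 10.
Posterior: Gamma(5.2+10, 4.8+13.91) = Gamma(15.2, 18.71).
Var = α/β² = 0.043421.

0.043421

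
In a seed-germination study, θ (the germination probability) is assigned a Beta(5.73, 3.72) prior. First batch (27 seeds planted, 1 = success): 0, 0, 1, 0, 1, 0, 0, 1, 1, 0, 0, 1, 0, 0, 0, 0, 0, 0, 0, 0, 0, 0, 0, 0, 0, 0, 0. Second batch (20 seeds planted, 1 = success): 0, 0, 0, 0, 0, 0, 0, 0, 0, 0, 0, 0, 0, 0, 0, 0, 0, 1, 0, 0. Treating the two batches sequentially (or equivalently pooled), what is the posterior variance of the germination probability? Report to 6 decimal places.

0.002865

The Beta prior is conjugate to a Binomial/Bernoulli likelihood; the update adds successes to α and failures to β.
After batch 1: Beta(5.73+5, 3.72+22) = Beta(10.73, 25.72).
After batch 2: Beta(10.73+1, 25.72+19) = Beta(11.73, 44.72).
Var = αβ/((α+β)²(α+β+1)) = 11.73·44.72/(56.45²·57.45) = 0.002865.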